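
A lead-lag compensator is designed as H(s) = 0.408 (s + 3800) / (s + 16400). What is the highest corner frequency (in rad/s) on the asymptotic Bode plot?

16400 rad/s

Break frequencies occur at each pole and zero magnitude: 3800 rad/s, 16400 rad/s.
The highest is 16400 rad/s.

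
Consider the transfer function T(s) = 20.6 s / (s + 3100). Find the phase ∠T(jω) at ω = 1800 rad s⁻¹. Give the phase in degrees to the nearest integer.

∠(j1800) = 90.00°
∠(j1800 + 3100) = arctan(1800/3100) = 30.14°
∠T(j1800) = 90.00° − 30.14° = 59.86°

60°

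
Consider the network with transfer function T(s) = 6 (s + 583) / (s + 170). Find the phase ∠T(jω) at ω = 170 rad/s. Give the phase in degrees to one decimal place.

-28.7°

∠(j170 + 583) = arctan(170/583) = 16.26°
∠(j170 + 170) = arctan(170/170) = 45.00°
∠T(j170) = 16.26° − 45.00° = -28.74°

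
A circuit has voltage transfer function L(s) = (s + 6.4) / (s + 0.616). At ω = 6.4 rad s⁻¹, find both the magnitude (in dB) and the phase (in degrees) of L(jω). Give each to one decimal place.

|L| = 3.0 dB, ∠L = -39.5°

|j6.4 + 6.4| = √(6.4² + 6.4²) = 9.051
|j6.4 + 0.616| = √(6.4² + 0.616²) = 6.43
|L(j6.4)| = 1 × 9.051 / 6.43 = 1.4077
20 log₁₀(1.4077) = 2.97 dB
∠(j6.4 + 6.4) = arctan(6.4/6.4) = 45.00°
∠(j6.4 + 0.616) = arctan(6.4/0.616) = 84.50°
∠L(j6.4) = 45.00° − 84.50° = -39.50°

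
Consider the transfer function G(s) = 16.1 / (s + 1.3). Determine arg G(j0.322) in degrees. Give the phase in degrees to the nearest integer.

-14 deg

∠(j0.322 + 1.3) = arctan(0.322/1.3) = 13.91°
∠G(j0.322) = −13.91° = -13.91°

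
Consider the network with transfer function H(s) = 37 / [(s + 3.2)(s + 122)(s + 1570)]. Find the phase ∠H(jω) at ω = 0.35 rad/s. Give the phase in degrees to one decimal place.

-6.4°

∠(j0.35 + 3.2) = arctan(0.35/3.2) = 6.24°
∠(j0.35 + 122) = arctan(0.35/122) = 0.16°
∠(j0.35 + 1570) = arctan(0.35/1570) = 0.01°
∠H(j0.35) = − (6.24° + 0.16° + 0.01°) = -6.42°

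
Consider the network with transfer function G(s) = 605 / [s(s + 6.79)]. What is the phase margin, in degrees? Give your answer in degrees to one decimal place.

Gain crossover: |G(jω)| = 1 at ω ≈ 24.1 rad/s.
∠G(j24.1) = −90° − arctan(24.1/6.79) ≈ -164.29°
PM = 180° + (-164.29°) = 15.71°

15.7°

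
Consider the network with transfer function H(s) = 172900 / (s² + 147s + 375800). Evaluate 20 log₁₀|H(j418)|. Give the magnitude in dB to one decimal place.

-1.7 dB

|(j418)² + 147(j418) + 375800| = |2.0108e+05 + j61446| = 2.103e+05
|H(j418)| = 172900 / 2.103e+05 = 0.82233
20 log₁₀(0.82233) = -1.70 dB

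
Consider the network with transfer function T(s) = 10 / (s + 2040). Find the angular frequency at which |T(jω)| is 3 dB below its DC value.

2040 rad/s

For a single-pole low-pass, the −3 dB point is at the pole: ω = 2040 rad/s.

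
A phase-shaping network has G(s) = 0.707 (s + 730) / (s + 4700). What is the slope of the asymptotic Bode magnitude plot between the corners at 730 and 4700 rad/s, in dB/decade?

20 dB/decade

In this band the factors already past their corner are: zero at 730; net slope = 20 dB/decade.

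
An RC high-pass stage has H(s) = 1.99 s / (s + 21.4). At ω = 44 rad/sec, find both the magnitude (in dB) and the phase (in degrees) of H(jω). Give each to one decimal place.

|H| = 5.1 dB, ∠H = 25.9°

|j44| = 44
|j44 + 21.4| = √(44² + 21.4²) = 48.93
|H(j44)| = 1.99 × 44 / 48.93 = 1.7896
20 log₁₀(1.7896) = 5.05 dB
∠(j44) = 90.00°
∠(j44 + 21.4) = arctan(44/21.4) = 64.06°
∠H(j44) = 90.00° − 64.06° = 25.94°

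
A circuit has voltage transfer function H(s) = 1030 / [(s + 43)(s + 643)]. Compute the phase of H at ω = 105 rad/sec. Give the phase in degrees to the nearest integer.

∠(j105 + 43) = arctan(105/43) = 67.73°
∠(j105 + 643) = arctan(105/643) = 9.27°
∠H(j105) = − (67.73° + 9.27°) = -77.00°

-77°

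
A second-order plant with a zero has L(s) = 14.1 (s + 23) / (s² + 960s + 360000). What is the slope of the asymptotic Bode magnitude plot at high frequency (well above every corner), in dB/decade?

With 1 zero and 2 poles, the high-frequency asymptotic slope is 20 × (1 − 2) = -20 dB/decade.

-20 dB/decade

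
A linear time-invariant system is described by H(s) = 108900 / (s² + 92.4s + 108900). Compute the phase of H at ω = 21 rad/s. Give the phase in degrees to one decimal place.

-1.0 deg

∠[(j21)² + 92.4(j21) + 108900] = ∠[1.0846e+05 + j1940.4] = 1.02°
∠H(j21) = −1.02° = -1.02°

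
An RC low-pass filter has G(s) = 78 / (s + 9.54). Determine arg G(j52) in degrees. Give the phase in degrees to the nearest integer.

-80°

∠(j52 + 9.54) = arctan(52/9.54) = 79.60°
∠G(j52) = −79.60° = -79.60°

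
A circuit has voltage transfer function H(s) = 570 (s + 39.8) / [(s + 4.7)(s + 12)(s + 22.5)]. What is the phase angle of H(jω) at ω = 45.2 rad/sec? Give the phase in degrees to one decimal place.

∠(j45.2 + 39.8) = arctan(45.2/39.8) = 48.64°
∠(j45.2 + 4.7) = arctan(45.2/4.7) = 84.06°
∠(j45.2 + 12) = arctan(45.2/12) = 75.13°
∠(j45.2 + 22.5) = arctan(45.2/22.5) = 63.54°
∠H(j45.2) = 48.64° − (84.06° + 75.13° + 63.54°) = -174.10°

-174.1°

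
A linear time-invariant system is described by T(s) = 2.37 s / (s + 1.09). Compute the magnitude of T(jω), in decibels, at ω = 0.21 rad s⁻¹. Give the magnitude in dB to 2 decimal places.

|j0.21| = 0.21
|j0.21 + 1.09| = √(0.21² + 1.09²) = 1.11
|T(j0.21)| = 2.37 × 0.21 / 1.11 = 0.44836
20 log₁₀(0.44836) = -6.967 dB

-6.97 dB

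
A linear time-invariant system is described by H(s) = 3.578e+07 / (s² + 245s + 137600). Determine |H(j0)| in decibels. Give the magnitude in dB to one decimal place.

48.3 dB

H(0) = 3.578e+07 / 137600 = 260.03
20 log₁₀(260.03) = 48.30 dB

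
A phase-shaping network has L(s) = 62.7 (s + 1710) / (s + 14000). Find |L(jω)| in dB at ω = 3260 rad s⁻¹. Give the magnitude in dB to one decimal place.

24.1 dB

|j3260 + 1710| = √(3260² + 1710²) = 3681
|j3260 + 14000| = √(3260² + 14000²) = 1.437e+04
|L(j3260)| = 62.7 × 3681 / 1.437e+04 = 16.057
20 log₁₀(16.057) = 24.11 dB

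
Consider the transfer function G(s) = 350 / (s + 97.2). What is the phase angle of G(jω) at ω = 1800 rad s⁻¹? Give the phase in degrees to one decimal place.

-86.9°

∠(j1800 + 97.2) = arctan(1800/97.2) = 86.91°
∠G(j1800) = −86.91° = -86.91°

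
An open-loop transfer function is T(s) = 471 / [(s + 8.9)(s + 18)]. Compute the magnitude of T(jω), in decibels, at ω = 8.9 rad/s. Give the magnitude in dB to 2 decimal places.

5.41 dB

|j8.9 + 8.9| = √(8.9² + 8.9²) = 12.59
|j8.9 + 18| = √(8.9² + 18²) = 20.08
|T(j8.9)| = 471 / (12.59 × 20.08) = 1.8636
20 log₁₀(1.8636) = 5.407 dB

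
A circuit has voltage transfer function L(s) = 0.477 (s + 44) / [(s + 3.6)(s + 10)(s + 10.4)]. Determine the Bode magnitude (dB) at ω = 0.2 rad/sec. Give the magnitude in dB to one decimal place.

|j0.2 + 44| = √(0.2² + 44²) = 44
|j0.2 + 3.6| = √(0.2² + 3.6²) = 3.606
|j0.2 + 10| = √(0.2² + 10²) = 10
|j0.2 + 10.4| = √(0.2² + 10.4²) = 10.4
|L(j0.2)| = 0.477 × 44 / (3.606 × 10 × 10.4) = 0.05595
20 log₁₀(0.05595) = -25.04 dB

-25.0 dB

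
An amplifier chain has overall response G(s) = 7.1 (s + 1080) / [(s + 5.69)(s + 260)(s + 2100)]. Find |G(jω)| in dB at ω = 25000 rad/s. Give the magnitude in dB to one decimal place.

-158.9 dB

|j25000 + 1080| = √(25000² + 1080²) = 2.502e+04
|j25000 + 5.69| = √(25000² + 5.69²) = 2.5e+04
|j25000 + 260| = √(25000² + 260²) = 2.5e+04
|j25000 + 2100| = √(25000² + 2100²) = 2.509e+04
|G(j25000)| = 7.1 × 2.502e+04 / (2.5e+04 × 2.5e+04 × 2.509e+04) = 1.133e-08
20 log₁₀(1.133e-08) = -158.92 dB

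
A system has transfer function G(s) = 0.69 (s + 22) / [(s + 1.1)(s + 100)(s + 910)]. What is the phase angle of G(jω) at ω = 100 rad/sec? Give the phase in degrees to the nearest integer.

∠(j100 + 22) = arctan(100/22) = 77.59°
∠(j100 + 1.1) = arctan(100/1.1) = 89.37°
∠(j100 + 100) = arctan(100/100) = 45.00°
∠(j100 + 910) = arctan(100/910) = 6.27°
∠G(j100) = 77.59° − (89.37° + 45.00° + 6.27°) = -63.05°

-63°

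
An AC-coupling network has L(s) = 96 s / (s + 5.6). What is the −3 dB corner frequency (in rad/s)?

For a single-pole high-pass, the −3 dB point is at the pole: ω = 5.6 rad/s.

5.6 rad/s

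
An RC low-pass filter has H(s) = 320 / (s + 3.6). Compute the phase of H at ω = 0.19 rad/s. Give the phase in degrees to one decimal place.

-3.0°

∠(j0.19 + 3.6) = arctan(0.19/3.6) = 3.02°
∠H(j0.19) = −3.02° = -3.02°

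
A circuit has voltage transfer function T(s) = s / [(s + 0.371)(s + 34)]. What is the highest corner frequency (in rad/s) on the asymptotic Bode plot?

Break frequencies occur at each pole and zero magnitude: 0.371 rad/s, 34 rad/s.
The highest is 34 rad/s.

34 rad/s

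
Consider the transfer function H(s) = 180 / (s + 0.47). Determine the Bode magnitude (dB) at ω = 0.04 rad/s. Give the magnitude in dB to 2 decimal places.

51.63 dB

|j0.04 + 0.47| = √(0.04² + 0.47²) = 0.4717
|H(j0.04)| = 180 / 0.4717 = 381.6
20 log₁₀(381.6) = 51.632 dB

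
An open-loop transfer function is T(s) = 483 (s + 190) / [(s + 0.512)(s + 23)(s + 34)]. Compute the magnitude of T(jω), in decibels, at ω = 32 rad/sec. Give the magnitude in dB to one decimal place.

|j32 + 190| = √(32² + 190²) = 192.7
|j32 + 0.512| = √(32² + 0.512²) = 32
|j32 + 23| = √(32² + 23²) = 39.41
|j32 + 34| = √(32² + 34²) = 46.69
|T(j32)| = 483 × 192.7 / (32 × 39.41 × 46.69) = 1.5804
20 log₁₀(1.5804) = 3.98 dB

4.0 dB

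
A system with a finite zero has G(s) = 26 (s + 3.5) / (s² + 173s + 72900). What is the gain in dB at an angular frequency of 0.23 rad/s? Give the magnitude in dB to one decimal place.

-58.1 dB

|j0.23 + 3.5| = √(0.23² + 3.5²) = 3.508
|(j0.23)² + 173(j0.23) + 72900| = |72900 + j39.79| = 7.29e+04
|G(j0.23)| = 26 × 3.508 / 7.29e+04 = 0.001251
20 log₁₀(0.001251) = -58.06 dB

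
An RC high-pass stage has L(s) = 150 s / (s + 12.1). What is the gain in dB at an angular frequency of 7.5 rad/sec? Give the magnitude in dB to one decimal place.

|j7.5| = 7.5
|j7.5 + 12.1| = √(7.5² + 12.1²) = 14.24
|L(j7.5)| = 150 × 7.5 / 14.24 = 79.026
20 log₁₀(79.026) = 37.96 dB

38.0 dB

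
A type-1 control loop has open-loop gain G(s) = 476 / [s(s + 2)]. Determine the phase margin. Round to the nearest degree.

Gain crossover: |G(jω)| = 1 at ω ≈ 21.8 rad/sec.
∠G(j21.8) = −90° − arctan(21.8/2) ≈ -174.75°
PM = 180° + (-174.75°) = 5.25°

5°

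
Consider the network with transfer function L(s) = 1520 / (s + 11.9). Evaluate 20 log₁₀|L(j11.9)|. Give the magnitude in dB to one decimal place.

39.1 dB

|j11.9 + 11.9| = √(11.9² + 11.9²) = 16.83
|L(j11.9)| = 1520 / 16.83 = 90.32
20 log₁₀(90.32) = 39.12 dB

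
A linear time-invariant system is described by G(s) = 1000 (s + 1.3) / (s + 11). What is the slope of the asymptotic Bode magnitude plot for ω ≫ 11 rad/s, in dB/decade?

0 dB/decade

With 1 zero and 1 pole, the high-frequency asymptotic slope is 20 × (1 − 1) = 0 dB/decade.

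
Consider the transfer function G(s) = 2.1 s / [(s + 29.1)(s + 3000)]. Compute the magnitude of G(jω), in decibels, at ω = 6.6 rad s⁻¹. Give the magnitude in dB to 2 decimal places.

|j6.6| = 6.6
|j6.6 + 29.1| = √(6.6² + 29.1²) = 29.84
|j6.6 + 3000| = √(6.6² + 3000²) = 3000
|G(j6.6)| = 2.1 × 6.6 / (29.84 × 3000) = 0.00015483
20 log₁₀(0.00015483) = -76.203 dB

-76.20 dB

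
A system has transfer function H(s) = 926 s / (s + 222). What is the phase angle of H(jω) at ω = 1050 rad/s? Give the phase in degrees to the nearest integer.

12 deg

∠(j1050) = 90.00°
∠(j1050 + 222) = arctan(1050/222) = 78.06°
∠H(j1050) = 90.00° − 78.06° = 11.94°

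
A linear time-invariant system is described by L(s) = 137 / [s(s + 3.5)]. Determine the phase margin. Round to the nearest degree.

17°

Gain crossover: |L(jω)| = 1 at ω ≈ 11.4 rad s⁻¹.
∠L(j11.4) = −90° − arctan(11.4/3.5) ≈ -163.00°
PM = 180° + (-163.00°) = 17.00°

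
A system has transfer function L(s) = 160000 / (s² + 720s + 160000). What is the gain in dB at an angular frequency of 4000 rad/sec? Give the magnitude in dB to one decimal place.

|(j4000)² + 720(j4000) + 160000| = |-1.584e+07 + j2.88e+06| = 1.61e+07
|L(j4000)| = 160000 / 1.61e+07 = 0.0099381
20 log₁₀(0.0099381) = -40.05 dB

-40.1 dB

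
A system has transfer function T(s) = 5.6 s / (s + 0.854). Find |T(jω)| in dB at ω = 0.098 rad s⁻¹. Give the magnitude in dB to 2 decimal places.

-3.90 dB

|j0.098| = 0.098
|j0.098 + 0.854| = √(0.098² + 0.854²) = 0.8596
|T(j0.098)| = 5.6 × 0.098 / 0.8596 = 0.63843
20 log₁₀(0.63843) = -3.898 dB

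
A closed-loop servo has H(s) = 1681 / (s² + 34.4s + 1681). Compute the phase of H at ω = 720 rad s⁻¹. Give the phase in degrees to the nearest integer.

-177°

∠[(j720)² + 34.4(j720) + 1681] = ∠[-5.1672e+05 + j24768] = 177.26°
∠H(j720) = −177.26° = -177.26°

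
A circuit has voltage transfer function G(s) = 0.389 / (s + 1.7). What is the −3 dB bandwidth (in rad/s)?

For a single-pole low-pass, the −3 dB point is at the pole: ω = 1.7 rad/s.

1.7 rad/s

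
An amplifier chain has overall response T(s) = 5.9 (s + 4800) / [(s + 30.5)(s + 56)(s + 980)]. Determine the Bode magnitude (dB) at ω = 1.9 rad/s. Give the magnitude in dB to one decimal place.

|j1.9 + 4800| = √(1.9² + 4800²) = 4800
|j1.9 + 30.5| = √(1.9² + 30.5²) = 30.56
|j1.9 + 56| = √(1.9² + 56²) = 56.03
|j1.9 + 980| = √(1.9² + 980²) = 980
|T(j1.9)| = 5.9 × 4800 / (30.56 × 56.03 × 980) = 0.016877
20 log₁₀(0.016877) = -35.45 dB

-35.5 dB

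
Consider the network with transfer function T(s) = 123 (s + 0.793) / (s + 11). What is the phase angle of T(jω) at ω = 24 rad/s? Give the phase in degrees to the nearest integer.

∠(j24 + 0.793) = arctan(24/0.793) = 88.11°
∠(j24 + 11) = arctan(24/11) = 65.38°
∠T(j24) = 88.11° − 65.38° = 22.73°

23 deg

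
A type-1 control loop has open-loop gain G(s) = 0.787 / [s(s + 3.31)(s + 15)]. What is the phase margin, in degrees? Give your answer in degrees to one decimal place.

Gain crossover: |G(jω)| = 1 at ω ≈ 0.0159 rad s⁻¹.
∠G(j0.0159) = −90° − arctan(0.0159/3.31) − arctan(0.0159/15) ≈ -90.33°
PM = 180° + (-90.33°) = 89.67°

89.7°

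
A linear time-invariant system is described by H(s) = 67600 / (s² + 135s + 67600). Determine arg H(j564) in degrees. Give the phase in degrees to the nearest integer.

-163°

∠[(j564)² + 135(j564) + 67600] = ∠[-2.505e+05 + j76140] = 163.09°
∠H(j564) = −163.09° = -163.09°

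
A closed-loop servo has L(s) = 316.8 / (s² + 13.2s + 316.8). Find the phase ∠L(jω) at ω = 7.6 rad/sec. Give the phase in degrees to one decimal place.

∠[(j7.6)² + 13.2(j7.6) + 316.8] = ∠[259.04 + j100.32] = 21.17°
∠L(j7.6) = −21.17° = -21.17°

-21.2°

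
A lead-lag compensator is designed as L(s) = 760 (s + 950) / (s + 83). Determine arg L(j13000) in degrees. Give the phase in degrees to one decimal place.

∠(j13000 + 950) = arctan(13000/950) = 85.82°
∠(j13000 + 83) = arctan(13000/83) = 89.63°
∠L(j13000) = 85.82° − 89.63° = -3.81°

-3.8°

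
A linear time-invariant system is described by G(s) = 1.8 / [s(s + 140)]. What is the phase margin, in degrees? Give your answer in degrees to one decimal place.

90.0°

Gain crossover: |G(jω)| = 1 at ω ≈ 0.0129 rad s⁻¹.
∠G(j0.0129) = −90° − arctan(0.0129/140) ≈ -90.01°
PM = 180° + (-90.01°) = 89.99°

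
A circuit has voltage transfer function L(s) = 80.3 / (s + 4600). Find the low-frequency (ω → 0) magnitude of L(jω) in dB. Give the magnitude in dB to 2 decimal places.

-35.16 dB

L(0) = 80.3 / 4600 = 0.017457
20 log₁₀(0.017457) = -35.161 dB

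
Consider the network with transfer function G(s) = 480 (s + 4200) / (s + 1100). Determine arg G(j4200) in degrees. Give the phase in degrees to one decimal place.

∠(j4200 + 4200) = arctan(4200/4200) = 45.00°
∠(j4200 + 1100) = arctan(4200/1100) = 75.32°
∠G(j4200) = 45.00° − 75.32° = -30.32°

-30.3 deg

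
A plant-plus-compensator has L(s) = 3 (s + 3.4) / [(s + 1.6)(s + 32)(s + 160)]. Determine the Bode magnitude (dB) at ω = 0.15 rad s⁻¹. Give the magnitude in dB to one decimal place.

|j0.15 + 3.4| = √(0.15² + 3.4²) = 3.403
|j0.15 + 1.6| = √(0.15² + 1.6²) = 1.607
|j0.15 + 32| = √(0.15² + 32²) = 32
|j0.15 + 160| = √(0.15² + 160²) = 160
|L(j0.15)| = 3 × 3.403 / (1.607 × 32 × 160) = 0.0012409
20 log₁₀(0.0012409) = -58.13 dB

-58.1 dB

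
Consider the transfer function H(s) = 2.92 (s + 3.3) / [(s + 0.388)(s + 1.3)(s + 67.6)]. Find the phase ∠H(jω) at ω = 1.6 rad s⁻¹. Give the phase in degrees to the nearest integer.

∠(j1.6 + 3.3) = arctan(1.6/3.3) = 25.87°
∠(j1.6 + 0.388) = arctan(1.6/0.388) = 76.37°
∠(j1.6 + 1.3) = arctan(1.6/1.3) = 50.91°
∠(j1.6 + 67.6) = arctan(1.6/67.6) = 1.36°
∠H(j1.6) = 25.87° − (76.37° + 50.91° + 1.36°) = -102.76°

-103°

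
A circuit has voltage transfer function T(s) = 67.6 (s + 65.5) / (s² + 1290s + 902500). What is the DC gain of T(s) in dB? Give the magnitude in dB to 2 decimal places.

T(0) = 67.6 × 65.5 / 902500 = 0.0049061
20 log₁₀(0.0049061) = -46.185 dB

-46.19 dB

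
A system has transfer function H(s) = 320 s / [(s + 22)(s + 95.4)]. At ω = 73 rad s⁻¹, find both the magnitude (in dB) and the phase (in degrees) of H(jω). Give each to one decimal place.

|j73| = 73
|j73 + 22| = √(73² + 22²) = 76.24
|j73 + 95.4| = √(73² + 95.4²) = 120.1
|H(j73)| = 320 × 73 / (76.24 × 120.1) = 2.5506
20 log₁₀(2.5506) = 8.13 dB
∠(j73) = 90.00°
∠(j73 + 22) = arctan(73/22) = 73.23°
∠(j73 + 95.4) = arctan(73/95.4) = 37.42°
∠H(j73) = 90.00° − (73.23° + 37.42°) = -20.65°

|H| = 8.1 dB, ∠H = -20.7°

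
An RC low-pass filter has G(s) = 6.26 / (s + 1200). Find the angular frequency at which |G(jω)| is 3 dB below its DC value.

For a single-pole low-pass, the −3 dB point is at the pole: ω = 1200 rad/s.

1200 rad/s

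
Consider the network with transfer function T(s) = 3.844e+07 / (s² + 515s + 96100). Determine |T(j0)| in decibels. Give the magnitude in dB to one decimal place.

T(0) = 3.844e+07 / 96100 = 400
20 log₁₀(400) = 52.04 dB

52.0 dB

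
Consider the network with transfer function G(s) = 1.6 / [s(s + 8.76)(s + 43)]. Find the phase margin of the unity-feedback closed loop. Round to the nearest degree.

90 deg

Gain crossover: |G(jω)| = 1 at ω ≈ 0.00425 rad s⁻¹.
∠G(j0.00425) = −90° − arctan(0.00425/8.76) − arctan(0.00425/43) ≈ -90.03°
PM = 180° + (-90.03°) = 89.97°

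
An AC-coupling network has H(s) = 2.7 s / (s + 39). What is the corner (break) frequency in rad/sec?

39 rad/sec

The single real pole at s = −39 gives a corner at ω = 39 rad/sec.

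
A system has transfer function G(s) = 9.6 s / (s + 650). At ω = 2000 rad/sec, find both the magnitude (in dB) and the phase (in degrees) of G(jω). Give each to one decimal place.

|G| = 19.2 dB, ∠G = 18.0 deg

|j2000| = 2000
|j2000 + 650| = √(2000² + 650²) = 2103
|G(j2000)| = 9.6 × 2000 / 2103 = 9.1299
20 log₁₀(9.1299) = 19.21 dB
∠(j2000) = 90.00°
∠(j2000 + 650) = arctan(2000/650) = 72.00°
∠G(j2000) = 90.00° − 72.00° = 18.00°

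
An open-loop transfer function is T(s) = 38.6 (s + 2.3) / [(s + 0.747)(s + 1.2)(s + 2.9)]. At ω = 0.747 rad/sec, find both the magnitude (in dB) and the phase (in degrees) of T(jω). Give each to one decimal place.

|j0.747 + 2.3| = √(0.747² + 2.3²) = 2.418
|j0.747 + 0.747| = √(0.747² + 0.747²) = 1.056
|j0.747 + 1.2| = √(0.747² + 1.2²) = 1.414
|j0.747 + 2.9| = √(0.747² + 2.9²) = 2.995
|T(j0.747)| = 38.6 × 2.418 / (1.056 × 1.414 × 2.995) = 20.874
20 log₁₀(20.874) = 26.39 dB
∠(j0.747 + 2.3) = arctan(0.747/2.3) = 17.99°
∠(j0.747 + 0.747) = arctan(0.747/0.747) = 45.00°
∠(j0.747 + 1.2) = arctan(0.747/1.2) = 31.90°
∠(j0.747 + 2.9) = arctan(0.747/2.9) = 14.44°
∠T(j0.747) = 17.99° − (45.00° + 31.90° + 14.44°) = -73.35°

|T| = 26.4 dB, ∠T = -73.4°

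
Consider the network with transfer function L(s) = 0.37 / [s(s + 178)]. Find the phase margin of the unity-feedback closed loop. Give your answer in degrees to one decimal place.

Gain crossover: |L(jω)| = 1 at ω ≈ 0.00208 rad/s.
∠L(j0.00208) = −90° − arctan(0.00208/178) ≈ -90.00°
PM = 180° + (-90.00°) = 90.00°

90.0°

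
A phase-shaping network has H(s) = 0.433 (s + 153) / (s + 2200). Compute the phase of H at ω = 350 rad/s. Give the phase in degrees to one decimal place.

∠(j350 + 153) = arctan(350/153) = 66.39°
∠(j350 + 2200) = arctan(350/2200) = 9.04°
∠H(j350) = 66.39° − 9.04° = 57.35°

57.3°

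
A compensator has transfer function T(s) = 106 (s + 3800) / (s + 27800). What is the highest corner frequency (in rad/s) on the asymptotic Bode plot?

Break frequencies occur at each pole and zero magnitude: 3800 rad/s, 27800 rad/s.
The highest is 27800 rad/s.

27800 rad/s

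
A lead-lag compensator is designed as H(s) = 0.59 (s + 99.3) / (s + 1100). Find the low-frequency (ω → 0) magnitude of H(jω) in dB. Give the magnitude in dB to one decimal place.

-25.5 dB

H(0) = 0.59 × 99.3 / 1100 = 0.053261
20 log₁₀(0.053261) = -25.47 dB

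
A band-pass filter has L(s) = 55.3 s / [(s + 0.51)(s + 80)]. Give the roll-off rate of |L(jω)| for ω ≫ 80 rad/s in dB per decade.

With 1 zero and 2 poles, the high-frequency asymptotic slope is 20 × (1 − 2) = -20 dB/decade.

-20 dB/decade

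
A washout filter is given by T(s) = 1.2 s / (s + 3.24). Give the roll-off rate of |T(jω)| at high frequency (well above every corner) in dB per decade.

With 1 zero and 1 pole, the high-frequency asymptotic slope is 20 × (1 − 1) = 0 dB/decade.

0 dB/decade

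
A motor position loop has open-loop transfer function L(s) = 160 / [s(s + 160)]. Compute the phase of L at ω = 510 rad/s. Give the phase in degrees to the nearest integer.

-163 deg

∠(j510 + 160) = arctan(510/160) = 72.58°
∠(j510) = 90.00°
∠L(j510) = − (72.58° + 90.00°) = -162.58°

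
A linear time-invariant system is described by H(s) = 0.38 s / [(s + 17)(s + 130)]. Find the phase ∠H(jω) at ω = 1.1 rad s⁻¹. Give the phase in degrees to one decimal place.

∠(j1.1) = 90.00°
∠(j1.1 + 17) = arctan(1.1/17) = 3.70°
∠(j1.1 + 130) = arctan(1.1/130) = 0.48°
∠H(j1.1) = 90.00° − (3.70° + 0.48°) = 85.81°

85.8°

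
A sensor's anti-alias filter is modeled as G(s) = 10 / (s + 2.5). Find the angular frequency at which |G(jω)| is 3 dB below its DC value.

2.5 rad/sec

For a single-pole low-pass, the −3 dB point is at the pole: ω = 2.5 rad/sec.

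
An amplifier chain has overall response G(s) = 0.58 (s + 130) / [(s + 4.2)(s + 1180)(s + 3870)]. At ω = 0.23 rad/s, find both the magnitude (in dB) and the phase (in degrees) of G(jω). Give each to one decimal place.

|j0.23 + 130| = √(0.23² + 130²) = 130
|j0.23 + 4.2| = √(0.23² + 4.2²) = 4.206
|j0.23 + 1180| = √(0.23² + 1180²) = 1180
|j0.23 + 3870| = √(0.23² + 3870²) = 3870
|G(j0.23)| = 0.58 × 130 / (4.206 × 1180 × 3870) = 3.9254e-06
20 log₁₀(3.9254e-06) = -108.12 dB
∠(j0.23 + 130) = arctan(0.23/130) = 0.10°
∠(j0.23 + 4.2) = arctan(0.23/4.2) = 3.13°
∠(j0.23 + 1180) = arctan(0.23/1180) = 0.01°
∠(j0.23 + 3870) = arctan(0.23/3870) = 0.00°
∠G(j0.23) = 0.10° − (3.13° + 0.01° + 0.00°) = -3.05°

|G| = -108.1 dB, ∠G = -3.0°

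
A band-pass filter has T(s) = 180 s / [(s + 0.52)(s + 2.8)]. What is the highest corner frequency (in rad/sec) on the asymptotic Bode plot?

2.8 rad/sec

Break frequencies occur at each pole and zero magnitude: 0.52 rad/sec, 2.8 rad/sec.
The highest is 2.8 rad/sec.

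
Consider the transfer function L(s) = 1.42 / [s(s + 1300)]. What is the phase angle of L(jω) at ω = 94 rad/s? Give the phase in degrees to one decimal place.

-94.1°

∠(j94 + 1300) = arctan(94/1300) = 4.14°
∠(j94) = 90.00°
∠L(j94) = − (4.14° + 90.00°) = -94.14°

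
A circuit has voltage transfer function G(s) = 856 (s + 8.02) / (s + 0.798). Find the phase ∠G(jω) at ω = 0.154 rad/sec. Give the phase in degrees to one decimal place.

∠(j0.154 + 8.02) = arctan(0.154/8.02) = 1.10°
∠(j0.154 + 0.798) = arctan(0.154/0.798) = 10.92°
∠G(j0.154) = 1.10° − 10.92° = -9.82°

-9.8 deg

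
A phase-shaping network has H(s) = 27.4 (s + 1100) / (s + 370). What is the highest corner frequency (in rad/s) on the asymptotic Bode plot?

Break frequencies occur at each pole and zero magnitude: 370 rad/s, 1100 rad/s.
The highest is 1100 rad/s.

1100 rad/s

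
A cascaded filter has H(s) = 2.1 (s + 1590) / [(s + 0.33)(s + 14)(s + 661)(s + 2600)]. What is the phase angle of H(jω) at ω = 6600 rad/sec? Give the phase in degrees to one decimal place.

-256.2°

∠(j6600 + 1590) = arctan(6600/1590) = 76.46°
∠(j6600 + 0.33) = arctan(6600/0.33) = 90.00°
∠(j6600 + 14) = arctan(6600/14) = 89.88°
∠(j6600 + 661) = arctan(6600/661) = 84.28°
∠(j6600 + 2600) = arctan(6600/2600) = 68.50°
∠H(j6600) = 76.46° − (90.00° + 89.88° + 84.28° + 68.50°) = -256.20°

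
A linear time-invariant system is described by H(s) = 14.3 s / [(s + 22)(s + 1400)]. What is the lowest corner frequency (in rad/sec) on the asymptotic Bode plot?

Break frequencies occur at each pole and zero magnitude: 22 rad/sec, 1400 rad/sec.
The lowest is 22 rad/sec.

22 rad/sec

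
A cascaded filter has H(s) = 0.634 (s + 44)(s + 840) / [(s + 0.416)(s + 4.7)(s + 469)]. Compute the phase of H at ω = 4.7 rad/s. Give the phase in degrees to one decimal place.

-124.1 deg

∠(j4.7 + 44) = arctan(4.7/44) = 6.10°
∠(j4.7 + 840) = arctan(4.7/840) = 0.32°
∠(j4.7 + 0.416) = arctan(4.7/0.416) = 84.94°
∠(j4.7 + 4.7) = arctan(4.7/4.7) = 45.00°
∠(j4.7 + 469) = arctan(4.7/469) = 0.57°
∠H(j4.7) = 6.10° + 0.32° − (84.94° + 45.00° + 0.57°) = -124.10°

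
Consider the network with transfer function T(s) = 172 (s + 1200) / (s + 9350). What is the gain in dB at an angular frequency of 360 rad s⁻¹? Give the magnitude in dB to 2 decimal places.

27.25 dB

|j360 + 1200| = √(360² + 1200²) = 1253
|j360 + 9350| = √(360² + 9350²) = 9357
|T(j360)| = 172 × 1253 / 9357 = 23.03
20 log₁₀(23.03) = 27.246 dB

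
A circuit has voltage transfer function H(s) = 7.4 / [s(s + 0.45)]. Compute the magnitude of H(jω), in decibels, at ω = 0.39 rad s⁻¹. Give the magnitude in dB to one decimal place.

|j0.39 + 0.45| = √(0.39² + 0.45²) = 0.5955
|j0.39| = 0.39
|H(j0.39)| = 7.4 / (0.5955 × 0.39) = 31.864
20 log₁₀(31.864) = 30.07 dB

30.1 dB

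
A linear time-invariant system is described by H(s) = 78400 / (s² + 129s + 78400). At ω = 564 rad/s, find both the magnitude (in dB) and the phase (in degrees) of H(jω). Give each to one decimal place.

|H| = -10.1 dB, ∠H = -163.1°

|(j564)² + 129(j564) + 78400| = |-2.397e+05 + j72756| = 2.505e+05
|H(j564)| = 78400 / 2.505e+05 = 0.31298
20 log₁₀(0.31298) = -10.09 dB
∠[(j564)² + 129(j564) + 78400] = ∠[-2.397e+05 + j72756] = 163.12°
∠H(j564) = −163.12° = -163.12°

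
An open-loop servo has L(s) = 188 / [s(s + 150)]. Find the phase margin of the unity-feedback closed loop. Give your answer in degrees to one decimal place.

89.5 deg

Gain crossover: |L(jω)| = 1 at ω ≈ 1.25 rad/sec.
∠L(j1.25) = −90° − arctan(1.25/150) ≈ -90.48°
PM = 180° + (-90.48°) = 89.52°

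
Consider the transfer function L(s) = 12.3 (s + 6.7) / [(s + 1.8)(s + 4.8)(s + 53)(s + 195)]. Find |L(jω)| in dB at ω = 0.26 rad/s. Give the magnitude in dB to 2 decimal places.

|j0.26 + 6.7| = √(0.26² + 6.7²) = 6.705
|j0.26 + 1.8| = √(0.26² + 1.8²) = 1.819
|j0.26 + 4.8| = √(0.26² + 4.8²) = 4.807
|j0.26 + 53| = √(0.26² + 53²) = 53
|j0.26 + 195| = √(0.26² + 195²) = 195
|L(j0.26)| = 12.3 × 6.705 / (1.819 × 4.807 × 53 × 195) = 0.00091276
20 log₁₀(0.00091276) = -60.793 dB

-60.79 dB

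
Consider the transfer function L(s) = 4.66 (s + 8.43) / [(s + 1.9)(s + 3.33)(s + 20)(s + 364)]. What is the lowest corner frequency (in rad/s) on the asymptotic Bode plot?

Break frequencies occur at each pole and zero magnitude: 1.9 rad/s, 3.33 rad/s, 8.43 rad/s, 20 rad/s, 364 rad/s.
The lowest is 1.9 rad/s.

1.9 rad/s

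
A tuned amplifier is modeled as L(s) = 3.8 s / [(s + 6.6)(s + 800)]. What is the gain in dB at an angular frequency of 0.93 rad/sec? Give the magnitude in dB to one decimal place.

-63.6 dB

|j0.93| = 0.93
|j0.93 + 6.6| = √(0.93² + 6.6²) = 6.665
|j0.93 + 800| = √(0.93² + 800²) = 800
|L(j0.93)| = 3.8 × 0.93 / (6.665 × 800) = 0.00066277
20 log₁₀(0.00066277) = -63.57 dB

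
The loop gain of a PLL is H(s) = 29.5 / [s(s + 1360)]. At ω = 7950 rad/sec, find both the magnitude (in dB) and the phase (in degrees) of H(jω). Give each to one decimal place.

|H| = -126.7 dB, ∠H = -170.3°

|j7950 + 1360| = √(7950² + 1360²) = 8065
|j7950| = 7950
|H(j7950)| = 29.5 / (8065 × 7950) = 4.6007e-07
20 log₁₀(4.6007e-07) = -126.74 dB
∠(j7950 + 1360) = arctan(7950/1360) = 80.29°
∠(j7950) = 90.00°
∠H(j7950) = − (80.29° + 90.00°) = -170.29°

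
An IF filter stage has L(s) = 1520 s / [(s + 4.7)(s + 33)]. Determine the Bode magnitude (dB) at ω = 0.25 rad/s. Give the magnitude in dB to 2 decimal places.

7.77 dB

|j0.25| = 0.25
|j0.25 + 4.7| = √(0.25² + 4.7²) = 4.707
|j0.25 + 33| = √(0.25² + 33²) = 33
|L(j0.25)| = 1520 × 0.25 / (4.707 × 33) = 2.4465
20 log₁₀(2.4465) = 7.771 dB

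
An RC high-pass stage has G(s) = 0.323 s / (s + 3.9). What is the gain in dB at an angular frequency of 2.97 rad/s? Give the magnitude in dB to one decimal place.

|j2.97| = 2.97
|j2.97 + 3.9| = √(2.97² + 3.9²) = 4.902
|G(j2.97)| = 0.323 × 2.97 / 4.902 = 0.19569
20 log₁₀(0.19569) = -14.17 dB

-14.2 dB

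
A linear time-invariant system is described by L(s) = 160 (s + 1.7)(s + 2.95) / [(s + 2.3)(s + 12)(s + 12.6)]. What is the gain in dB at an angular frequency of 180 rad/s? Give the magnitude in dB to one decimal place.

|j180 + 1.7| = √(180² + 1.7²) = 180
|j180 + 2.95| = √(180² + 2.95²) = 180
|j180 + 2.3| = √(180² + 2.3²) = 180
|j180 + 12| = √(180² + 12²) = 180.4
|j180 + 12.6| = √(180² + 12.6²) = 180.4
|L(j180)| = 160 × 180 × 180 / (180 × 180.4 × 180.4) = 0.88484
20 log₁₀(0.88484) = -1.06 dB

-1.1 dB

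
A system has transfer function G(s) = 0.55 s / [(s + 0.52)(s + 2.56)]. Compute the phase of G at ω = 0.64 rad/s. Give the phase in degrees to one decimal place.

∠(j0.64) = 90.00°
∠(j0.64 + 0.52) = arctan(0.64/0.52) = 50.91°
∠(j0.64 + 2.56) = arctan(0.64/2.56) = 14.04°
∠G(j0.64) = 90.00° − (50.91° + 14.04°) = 25.06°

25.1 deg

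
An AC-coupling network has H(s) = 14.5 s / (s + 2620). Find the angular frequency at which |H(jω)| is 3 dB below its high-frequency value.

For a single-pole high-pass, the −3 dB point is at the pole: ω = 2620 rad/s.

2620 rad/s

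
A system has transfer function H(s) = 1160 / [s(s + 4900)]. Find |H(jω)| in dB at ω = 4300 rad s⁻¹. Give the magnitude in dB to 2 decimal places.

-87.66 dB

|j4300 + 4900| = √(4300² + 4900²) = 6519
|j4300| = 4300
|H(j4300)| = 1160 / (6519 × 4300) = 4.138e-05
20 log₁₀(4.138e-05) = -87.664 dB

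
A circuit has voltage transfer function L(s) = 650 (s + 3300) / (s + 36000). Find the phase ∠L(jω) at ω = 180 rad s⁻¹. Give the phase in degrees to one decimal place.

∠(j180 + 3300) = arctan(180/3300) = 3.12°
∠(j180 + 36000) = arctan(180/36000) = 0.29°
∠L(j180) = 3.12° − 0.29° = 2.84°

2.8°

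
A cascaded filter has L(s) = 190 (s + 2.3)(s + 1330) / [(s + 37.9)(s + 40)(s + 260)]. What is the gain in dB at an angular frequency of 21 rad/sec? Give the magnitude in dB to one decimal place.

|j21 + 2.3| = √(21² + 2.3²) = 21.13
|j21 + 1330| = √(21² + 1330²) = 1330
|j21 + 37.9| = √(21² + 37.9²) = 43.33
|j21 + 40| = √(21² + 40²) = 45.18
|j21 + 260| = √(21² + 260²) = 260.8
|L(j21)| = 190 × 21.13 × 1330 / (43.33 × 45.18 × 260.8) = 10.456
20 log₁₀(10.456) = 20.39 dB

20.4 dB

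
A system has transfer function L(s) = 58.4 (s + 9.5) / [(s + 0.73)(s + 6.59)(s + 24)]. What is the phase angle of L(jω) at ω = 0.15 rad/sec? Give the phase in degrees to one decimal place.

-12.4°

∠(j0.15 + 9.5) = arctan(0.15/9.5) = 0.90°
∠(j0.15 + 0.73) = arctan(0.15/0.73) = 11.61°
∠(j0.15 + 6.59) = arctan(0.15/6.59) = 1.30°
∠(j0.15 + 24) = arctan(0.15/24) = 0.36°
∠L(j0.15) = 0.90° − (11.61° + 1.30° + 0.36°) = -12.37°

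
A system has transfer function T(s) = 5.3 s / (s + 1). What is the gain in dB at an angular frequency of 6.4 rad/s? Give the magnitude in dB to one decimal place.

|j6.4| = 6.4
|j6.4 + 1| = √(6.4² + 1²) = 6.478
|T(j6.4)| = 5.3 × 6.4 / 6.478 = 5.2365
20 log₁₀(5.2365) = 14.38 dB

14.4 dB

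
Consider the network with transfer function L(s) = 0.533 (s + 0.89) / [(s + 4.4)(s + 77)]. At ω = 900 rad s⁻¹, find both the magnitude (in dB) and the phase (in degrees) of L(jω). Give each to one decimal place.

|L| = -64.6 dB, ∠L = -84.9°

|j900 + 0.89| = √(900² + 0.89²) = 900
|j900 + 4.4| = √(900² + 4.4²) = 900
|j900 + 77| = √(900² + 77²) = 903.3
|L(j900)| = 0.533 × 900 / (900 × 903.3) = 0.00059006
20 log₁₀(0.00059006) = -64.58 dB
∠(j900 + 0.89) = arctan(900/0.89) = 89.94°
∠(j900 + 4.4) = arctan(900/4.4) = 89.72°
∠(j900 + 77) = arctan(900/77) = 85.11°
∠L(j900) = 89.94° − (89.72° + 85.11°) = -84.89°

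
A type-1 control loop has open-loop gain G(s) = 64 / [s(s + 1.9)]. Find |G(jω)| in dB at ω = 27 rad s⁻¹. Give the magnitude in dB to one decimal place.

|j27 + 1.9| = √(27² + 1.9²) = 27.07
|j27| = 27
|G(j27)| = 64 / (27.07 × 27) = 0.087575
20 log₁₀(0.087575) = -21.15 dB

-21.2 dB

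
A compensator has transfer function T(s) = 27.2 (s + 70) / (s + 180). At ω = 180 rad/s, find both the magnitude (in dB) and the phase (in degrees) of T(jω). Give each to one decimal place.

|j180 + 70| = √(180² + 70²) = 193.1
|j180 + 180| = √(180² + 180²) = 254.6
|T(j180)| = 27.2 × 193.1 / 254.6 = 20.636
20 log₁₀(20.636) = 26.29 dB
∠(j180 + 70) = arctan(180/70) = 68.75°
∠(j180 + 180) = arctan(180/180) = 45.00°
∠T(j180) = 68.75° − 45.00° = 23.75°

|T| = 26.3 dB, ∠T = 23.7 deg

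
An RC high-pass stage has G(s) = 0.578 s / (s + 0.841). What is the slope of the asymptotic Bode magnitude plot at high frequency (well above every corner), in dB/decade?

With 1 zero and 1 pole, the high-frequency asymptotic slope is 20 × (1 − 1) = 0 dB/decade.

0 dB/decade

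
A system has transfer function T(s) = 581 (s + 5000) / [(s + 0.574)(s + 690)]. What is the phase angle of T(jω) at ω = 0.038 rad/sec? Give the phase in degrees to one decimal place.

∠(j0.038 + 5000) = arctan(0.038/5000) = 0.00°
∠(j0.038 + 0.574) = arctan(0.038/0.574) = 3.79°
∠(j0.038 + 690) = arctan(0.038/690) = 0.00°
∠T(j0.038) = 0.00° − (3.79° + 0.00°) = -3.79°

-3.8°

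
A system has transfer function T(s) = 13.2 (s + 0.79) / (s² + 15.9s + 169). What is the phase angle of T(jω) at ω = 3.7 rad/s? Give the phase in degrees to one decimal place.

57.2°

∠(j3.7 + 0.79) = arctan(3.7/0.79) = 77.95°
∠[(j3.7)² + 15.9(j3.7) + 169] = ∠[155.31 + j58.83] = 20.75°
∠T(j3.7) = 77.95° − 20.75° = 57.20°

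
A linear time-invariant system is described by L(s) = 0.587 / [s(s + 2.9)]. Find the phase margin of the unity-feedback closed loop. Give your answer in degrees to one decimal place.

86.0°

Gain crossover: |L(jω)| = 1 at ω ≈ 0.202 rad/s.
∠L(j0.202) = −90° − arctan(0.202/2.9) ≈ -93.98°
PM = 180° + (-93.98°) = 86.02°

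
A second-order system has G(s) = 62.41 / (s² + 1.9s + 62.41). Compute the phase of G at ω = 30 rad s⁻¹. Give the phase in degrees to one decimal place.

-176.1 deg

∠[(j30)² + 1.9(j30) + 62.41] = ∠[-837.59 + j57] = 176.11°
∠G(j30) = −176.11° = -176.11°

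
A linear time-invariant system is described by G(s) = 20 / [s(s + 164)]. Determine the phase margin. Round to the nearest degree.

Gain crossover: |G(jω)| = 1 at ω ≈ 0.122 rad s⁻¹.
∠G(j0.122) = −90° − arctan(0.122/164) ≈ -90.04°
PM = 180° + (-90.04°) = 89.96°

90 deg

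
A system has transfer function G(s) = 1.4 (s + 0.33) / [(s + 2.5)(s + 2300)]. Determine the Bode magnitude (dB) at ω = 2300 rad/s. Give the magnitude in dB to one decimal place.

|j2300 + 0.33| = √(2300² + 0.33²) = 2300
|j2300 + 2.5| = √(2300² + 2.5²) = 2300
|j2300 + 2300| = √(2300² + 2300²) = 3253
|G(j2300)| = 1.4 × 2300 / (2300 × 3253) = 0.00043041
20 log₁₀(0.00043041) = -67.32 dB

-67.3 dB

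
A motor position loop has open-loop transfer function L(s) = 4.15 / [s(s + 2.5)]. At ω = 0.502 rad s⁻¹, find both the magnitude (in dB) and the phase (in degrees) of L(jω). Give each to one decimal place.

|L| = 10.2 dB, ∠L = -101.4 deg

|j0.502 + 2.5| = √(0.502² + 2.5²) = 2.55
|j0.502| = 0.502
|L(j0.502)| = 4.15 / (2.55 × 0.502) = 3.2421
20 log₁₀(3.2421) = 10.22 dB
∠(j0.502 + 2.5) = arctan(0.502/2.5) = 11.35°
∠(j0.502) = 90.00°
∠L(j0.502) = − (11.35° + 90.00°) = -101.35°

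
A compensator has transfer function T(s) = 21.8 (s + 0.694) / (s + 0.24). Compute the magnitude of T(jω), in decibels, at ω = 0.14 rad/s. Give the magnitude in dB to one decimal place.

34.9 dB

|j0.14 + 0.694| = √(0.14² + 0.694²) = 0.708
|j0.14 + 0.24| = √(0.14² + 0.24²) = 0.2778
|T(j0.14)| = 21.8 × 0.708 / 0.2778 = 55.548
20 log₁₀(55.548) = 34.89 dB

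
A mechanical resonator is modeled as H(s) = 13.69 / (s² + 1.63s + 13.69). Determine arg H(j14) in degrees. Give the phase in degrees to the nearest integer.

-173°

∠[(j14)² + 1.63(j14) + 13.69] = ∠[-182.31 + j22.82] = 172.87°
∠H(j14) = −172.87° = -172.87°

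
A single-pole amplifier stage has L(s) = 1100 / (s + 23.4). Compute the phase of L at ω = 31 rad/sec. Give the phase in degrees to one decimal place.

∠(j31 + 23.4) = arctan(31/23.4) = 52.95°
∠L(j31) = −52.95° = -52.95°

-53.0 deg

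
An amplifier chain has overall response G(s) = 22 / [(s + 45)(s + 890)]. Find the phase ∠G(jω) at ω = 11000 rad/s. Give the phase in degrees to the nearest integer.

∠(j11000 + 45) = arctan(11000/45) = 89.77°
∠(j11000 + 890) = arctan(11000/890) = 85.37°
∠G(j11000) = − (89.77° + 85.37°) = -175.14°

-175°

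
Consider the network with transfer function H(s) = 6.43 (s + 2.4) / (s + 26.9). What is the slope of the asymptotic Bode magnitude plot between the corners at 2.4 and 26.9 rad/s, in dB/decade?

In this band the factors already past their corner are: zero at 2.4; net slope = 20 dB/decade.

20 dB/decade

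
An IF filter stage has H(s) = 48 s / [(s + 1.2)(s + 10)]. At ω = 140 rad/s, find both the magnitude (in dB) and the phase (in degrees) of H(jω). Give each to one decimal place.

|j140| = 140
|j140 + 1.2| = √(140² + 1.2²) = 140
|j140 + 10| = √(140² + 10²) = 140.4
|H(j140)| = 48 × 140 / (140 × 140.4) = 0.34197
20 log₁₀(0.34197) = -9.32 dB
∠(j140) = 90.00°
∠(j140 + 1.2) = arctan(140/1.2) = 89.51°
∠(j140 + 10) = arctan(140/10) = 85.91°
∠H(j140) = 90.00° − (89.51° + 85.91°) = -85.42°

|H| = -9.3 dB, ∠H = -85.4°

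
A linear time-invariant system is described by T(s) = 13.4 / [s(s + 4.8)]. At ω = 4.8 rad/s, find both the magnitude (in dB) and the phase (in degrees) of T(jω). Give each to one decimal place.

|T| = -7.7 dB, ∠T = -135.0 deg

|j4.8 + 4.8| = √(4.8² + 4.8²) = 6.788
|j4.8| = 4.8
|T(j4.8)| = 13.4 / (6.788 × 4.8) = 0.41125
20 log₁₀(0.41125) = -7.72 dB
∠(j4.8 + 4.8) = arctan(4.8/4.8) = 45.00°
∠(j4.8) = 90.00°
∠T(j4.8) = − (45.00° + 90.00°) = -135.00°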